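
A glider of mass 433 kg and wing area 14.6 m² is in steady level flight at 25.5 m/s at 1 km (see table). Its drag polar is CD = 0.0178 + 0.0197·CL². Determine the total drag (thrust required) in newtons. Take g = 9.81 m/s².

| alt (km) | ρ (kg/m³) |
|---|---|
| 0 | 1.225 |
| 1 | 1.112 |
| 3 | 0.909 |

At 1 km, from the table: ρ = 1.112 kg/m³.
In steady level flight, lift balances weight: W = mg = 433 × 9.81 = 4247.7 N.
Dynamic pressure q = 0.5 × 1.112 × 25.5² = 361.5 Pa.
Required CL = L/(qS) = 4247.7/(361.5·14.6) = 0.8047.
CD = 0.0178 + 0.0197 × 0.8047² = 0.03056.
D = q·S·CD = 361.5 × 14.6 × 0.03056 = 161.3 N

D = 161 N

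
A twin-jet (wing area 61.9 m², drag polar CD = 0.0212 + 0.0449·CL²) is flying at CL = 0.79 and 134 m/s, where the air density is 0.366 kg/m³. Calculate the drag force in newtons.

CD = 0.0212 + 0.0449 × 0.79² = 0.04922
D = ½ρv²S·CD = ½ × 0.366 × 134² × 61.9 × 0.04922 = 10000 N

D = 10000 N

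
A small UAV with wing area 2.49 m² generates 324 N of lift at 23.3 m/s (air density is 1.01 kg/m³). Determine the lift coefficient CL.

From L = ½ρv²S·CL, rearranging gives CL = 2L/(ρv²S).
CL = 2 × 324 / (1.01 × 23.3² × 2.49) = 0.475

CL = 0.475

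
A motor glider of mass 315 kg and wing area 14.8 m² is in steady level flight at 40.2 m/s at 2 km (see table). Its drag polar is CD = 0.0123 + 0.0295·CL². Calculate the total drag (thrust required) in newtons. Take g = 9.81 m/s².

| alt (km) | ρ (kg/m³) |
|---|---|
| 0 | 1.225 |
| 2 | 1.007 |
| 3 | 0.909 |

D = 172 N

At 2 km, from the table: ρ = 1.007 kg/m³.
In steady level flight, lift balances weight: W = mg = 315 × 9.81 = 3090.2 N.
q = ½ρv² = ½ × 1.007 × 40.2² = 813.7 Pa.
CL = 2W/(ρv²S) = 2×3090.2/(1.007×40.2²×14.8) = 0.2566.
CD = 0.0123 + 0.0295 × 0.2566² = 0.01424.
D = q·S·CD = 813.7 × 14.8 × 0.01424 = 171.5 N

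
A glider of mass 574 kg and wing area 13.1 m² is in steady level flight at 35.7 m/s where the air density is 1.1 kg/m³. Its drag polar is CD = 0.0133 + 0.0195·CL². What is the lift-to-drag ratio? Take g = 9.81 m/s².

L/D = 29.7

Weight W = mg = 574 × 9.81 = 5630.9 N; in level flight L = W.
q = ½ρv² = ½ × 1.1 × 35.7² = 701 Pa.
Required CL = L/(qS) = 5630.9/(701·13.1) = 0.6132.
CD = 0.0133 + 0.0195 × 0.6132² = 0.02063.
L/D = CL/CD = 0.6132 / 0.02063 = 29.7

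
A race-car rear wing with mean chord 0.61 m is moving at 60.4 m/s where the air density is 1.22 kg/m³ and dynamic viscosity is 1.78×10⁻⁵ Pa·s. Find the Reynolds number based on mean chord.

Re = 2.53×10^6

Re = ρ·v·c/μ = 1.22 × 60.4 × 0.61 / (1.78×10⁻⁵) = 2.53×10^6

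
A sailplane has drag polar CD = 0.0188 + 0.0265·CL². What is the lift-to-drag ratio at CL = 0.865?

L/D = 22.4

CD = 0.0188 + 0.0265 × 0.865² = 0.03863
L/D = CL/CD = 0.865 / 0.03863 = 22.4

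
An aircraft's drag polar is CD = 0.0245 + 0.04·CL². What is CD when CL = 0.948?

CD = 0.0604

CD = 0.0245 + 0.04 × 0.948² = 0.0245 + 0.03595 = 0.0604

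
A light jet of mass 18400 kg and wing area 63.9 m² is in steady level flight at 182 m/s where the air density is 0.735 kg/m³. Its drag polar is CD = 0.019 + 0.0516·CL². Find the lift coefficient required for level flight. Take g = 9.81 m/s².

CL = 0.232

Weight W = mg = 18400 × 9.81 = 1.805×10^5 N; in level flight L = W.
q = ½ρv² = ½ × 0.735 × 182² = 12170 Pa.
CL = 2W/(ρv²S) = 2×1.805×10^5/(0.735×182²×63.9) = 0.2321.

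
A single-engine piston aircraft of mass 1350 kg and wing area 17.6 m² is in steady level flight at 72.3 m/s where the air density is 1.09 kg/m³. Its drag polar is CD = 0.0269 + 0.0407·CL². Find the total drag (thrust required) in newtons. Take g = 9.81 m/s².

Weight W = mg = 1350 × 9.81 = 13244 N; in level flight L = W.
Dynamic pressure q = 0.5 × 1.09 × 72.3² = 2849 Pa.
CL = 2W/(ρv²S) = 2×13244/(1.09×72.3²×17.6) = 0.2641.
CD = 0.0269 + 0.0407 × 0.2641² = 0.02974.
D = q·S·CD = 2849 × 17.6 × 0.02974 = 1491 N

D = 1490 N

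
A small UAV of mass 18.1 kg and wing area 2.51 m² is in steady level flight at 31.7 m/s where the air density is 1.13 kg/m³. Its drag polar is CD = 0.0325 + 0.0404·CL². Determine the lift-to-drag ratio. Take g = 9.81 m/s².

In steady level flight, lift balances weight: W = mg = 18.1 × 9.81 = 177.56 N.
Dynamic pressure q = 0.5 × 1.13 × 31.7² = 567.8 Pa.
CL = W/(q·S) = 177.56 / (567.8 × 2.51) = 0.1246.
CD = 0.0325 + 0.0404 × 0.1246² = 0.03313.
L/D = CL/CD = 0.1246 / 0.03313 = 3.76

L/D = 3.76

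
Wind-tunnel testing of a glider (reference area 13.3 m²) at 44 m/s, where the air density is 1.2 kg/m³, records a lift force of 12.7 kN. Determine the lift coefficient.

CL = 0.822

From L = ½ρv²S·CL, rearranging gives CL = 2L/(ρv²S).
CL = 2 × 12700 / (1.2 × 44² × 13.3) = 0.822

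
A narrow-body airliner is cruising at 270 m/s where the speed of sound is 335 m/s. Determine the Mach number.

M = v/a = 270 / 335 = 0.806

M = 0.806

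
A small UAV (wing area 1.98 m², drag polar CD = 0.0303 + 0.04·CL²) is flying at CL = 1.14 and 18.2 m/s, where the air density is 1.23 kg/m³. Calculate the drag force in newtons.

CD = 0.0303 + 0.04 × 1.14² = 0.08228
D = ½ρv²S·CD = ½ × 1.23 × 18.2² × 1.98 × 0.08228 = 33.2 N

D = 33.2 N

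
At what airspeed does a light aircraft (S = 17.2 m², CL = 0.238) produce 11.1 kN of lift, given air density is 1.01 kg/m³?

L = ½ρv²S·CL ⇒ v = √(2L/(ρ·S·CL))
v = √(2 × 11100 / (1.01 × 17.2 × 0.238)) = √5369 = 73.3 m/s

v = 73.3 m/s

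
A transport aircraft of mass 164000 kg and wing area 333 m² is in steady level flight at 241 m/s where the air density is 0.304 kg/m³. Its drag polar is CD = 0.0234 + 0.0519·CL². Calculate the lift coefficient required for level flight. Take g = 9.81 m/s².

In steady level flight, lift balances weight: W = mg = 164000 × 9.81 = 1.6088×10^6 N.
Dynamic pressure q = 0.5 × 0.304 × 241² = 8828 Pa.
CL = W/(q·S) = 1.6088×10^6 / (8828 × 333) = 0.5473.

CL = 0.547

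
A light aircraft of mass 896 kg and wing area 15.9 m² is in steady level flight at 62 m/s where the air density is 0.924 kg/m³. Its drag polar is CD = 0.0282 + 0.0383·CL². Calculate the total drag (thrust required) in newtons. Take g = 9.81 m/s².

Level flight ⇒ L = W = m·g = 896 × 9.81 = 8789.8 N.
q = ½ρv² = ½ × 0.924 × 62² = 1776 Pa.
CL = 2W/(ρv²S) = 2×8789.8/(0.924×62²×15.9) = 0.3113.
CD = 0.0282 + 0.0383 × 0.3113² = 0.03191.
D = q·S·CD = 1776 × 15.9 × 0.03191 = 901.1 N

D = 901 N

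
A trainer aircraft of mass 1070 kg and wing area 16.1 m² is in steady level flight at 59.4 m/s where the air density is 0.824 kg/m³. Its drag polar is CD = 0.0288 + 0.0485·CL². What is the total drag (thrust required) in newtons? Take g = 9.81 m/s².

In steady level flight, lift balances weight: W = mg = 1070 × 9.81 = 10497 N.
q = ½ρv² = ½ × 0.824 × 59.4² = 1454 Pa.
Required CL = L/(qS) = 10497/(1454·16.1) = 0.4485.
CD = 0.0288 + 0.0485 × 0.4485² = 0.03856.
D = q·S·CD = 1454 × 16.1 × 0.03856 = 902.4 N

D = 902 N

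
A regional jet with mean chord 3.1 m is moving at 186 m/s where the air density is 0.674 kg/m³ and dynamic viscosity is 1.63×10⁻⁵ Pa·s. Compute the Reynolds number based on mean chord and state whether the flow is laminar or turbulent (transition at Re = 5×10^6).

Re = ρ·v·c/μ = 0.674 × 186 × 3.1 / (1.63×10⁻⁵) = 2.38×10^7
Since 2.38×10^7 > 5×10^6, the flow is turbulent.

Re = 2.38×10^7 (turbulent)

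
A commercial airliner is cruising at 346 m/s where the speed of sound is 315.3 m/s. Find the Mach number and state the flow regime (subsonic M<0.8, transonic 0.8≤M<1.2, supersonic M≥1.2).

M = 1.1 (transonic)

M = v/a = 346 / 315.3 = 1.1
M = 1.1 → transonic.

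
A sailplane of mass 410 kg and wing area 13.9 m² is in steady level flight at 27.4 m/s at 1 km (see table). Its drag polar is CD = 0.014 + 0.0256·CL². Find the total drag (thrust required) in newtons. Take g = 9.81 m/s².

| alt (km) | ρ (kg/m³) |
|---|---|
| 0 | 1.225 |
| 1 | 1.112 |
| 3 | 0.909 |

D = 153 N

At 1 km, from the table: ρ = 1.112 kg/m³.
Level flight ⇒ L = W = m·g = 410 × 9.81 = 4022.1 N.
q = ½ρv² = ½ × 1.112 × 27.4² = 417.4 Pa.
Required CL = L/(qS) = 4022.1/(417.4·13.9) = 0.6932.
CD = 0.014 + 0.0256 × 0.6932² = 0.0263.
D = q·S·CD = 417.4 × 13.9 × 0.0263 = 152.6 N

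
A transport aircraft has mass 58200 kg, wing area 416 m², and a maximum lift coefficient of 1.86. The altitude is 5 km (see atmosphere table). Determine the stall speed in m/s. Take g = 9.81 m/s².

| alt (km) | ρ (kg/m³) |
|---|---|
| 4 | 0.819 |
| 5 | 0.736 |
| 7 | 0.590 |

At 5 km, from the table: ρ = 0.736 kg/m³.
Stall occurs when L = W at CL,max. W = mg = 58200 × 9.81 = 5.709×10^5 N.
From L = ½ρV²S·CL,max = W: V_stall = √(2W/(ρSCL,max)) = √(2·5.709×10^5/(0.736·416·1.86))
V_stall = √2005 = 44.8 m/s

V_stall = 44.8 m/s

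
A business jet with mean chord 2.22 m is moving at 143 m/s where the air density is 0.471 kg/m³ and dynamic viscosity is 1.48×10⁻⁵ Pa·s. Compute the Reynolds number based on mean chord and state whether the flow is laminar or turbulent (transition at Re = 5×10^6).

Re = ρ·v·c/μ = 0.471 × 143 × 2.22 / (1.48×10⁻⁵) = 1.01×10^7
Since 1.01×10^7 > 5×10^6, the flow is turbulent.

Re = 1.01×10^7 (turbulent)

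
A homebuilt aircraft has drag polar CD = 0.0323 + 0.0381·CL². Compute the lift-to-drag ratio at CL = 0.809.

CD = 0.0323 + 0.0381 × 0.809² = 0.05724
L/D = CL/CD = 0.809 / 0.05724 = 14.1

L/D = 14.1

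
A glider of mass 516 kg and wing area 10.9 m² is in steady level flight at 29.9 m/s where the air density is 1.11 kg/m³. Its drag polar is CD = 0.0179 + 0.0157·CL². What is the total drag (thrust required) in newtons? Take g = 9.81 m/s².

In steady level flight, lift balances weight: W = mg = 516 × 9.81 = 5062 N.
Dynamic pressure q = 0.5 × 1.11 × 29.9² = 496.2 Pa.
Required CL = L/(qS) = 5062/(496.2·10.9) = 0.936.
CD = 0.0179 + 0.0157 × 0.936² = 0.03165.
D = q·S·CD = 496.2 × 10.9 × 0.03165 = 171.2 N

D = 171 N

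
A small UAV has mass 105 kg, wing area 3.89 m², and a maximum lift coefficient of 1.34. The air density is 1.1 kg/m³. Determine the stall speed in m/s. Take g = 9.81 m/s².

V_stall = 19 m/s

Weight W = mg = 105 × 9.81 = 1030 N.
From L = ½ρV²S·CL,max = W: V_stall = √(2W/(ρSCL,max)) = √(2·1030/(1.1·3.89·1.34))
V_stall = √359.3 = 19 m/s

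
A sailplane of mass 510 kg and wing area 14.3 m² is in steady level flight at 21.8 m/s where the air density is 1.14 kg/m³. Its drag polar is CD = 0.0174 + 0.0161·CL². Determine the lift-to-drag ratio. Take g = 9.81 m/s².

Level flight ⇒ L = W = m·g = 510 × 9.81 = 5003.1 N.
Dynamic pressure q = 0.5 × 1.14 × 21.8² = 270.9 Pa.
Required CL = L/(qS) = 5003.1/(270.9·14.3) = 1.292.
CD = 0.0174 + 0.0161 × 1.292² = 0.04426.
L/D = CL/CD = 1.292 / 0.04426 = 29.2

L/D = 29.2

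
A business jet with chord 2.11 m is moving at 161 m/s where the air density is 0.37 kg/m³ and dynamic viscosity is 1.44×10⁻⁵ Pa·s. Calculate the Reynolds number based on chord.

Re = 8.73×10^6

Re = ρ·v·c/μ = 0.37 × 161 × 2.11 / (1.44×10⁻⁵) = 8.73×10^6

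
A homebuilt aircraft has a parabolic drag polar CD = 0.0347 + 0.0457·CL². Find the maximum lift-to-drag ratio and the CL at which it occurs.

(L/D)max = 12.6, at CL = 0.871

For CD = CD0 + K·CL², (L/D)max occurs at CL* = √(CD0/K) and equals 1/(2√(K·CD0)).
(L/D)max = 1/(2√(0.0457 × 0.0347)) = 1/(2 × 0.03982) = 12.6
CL* = √(0.0347/0.0457) = 0.871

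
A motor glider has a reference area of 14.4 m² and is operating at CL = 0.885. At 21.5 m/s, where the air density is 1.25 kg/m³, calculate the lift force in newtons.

L = 3680 N

L = ½ρv²S·CL = ½ × 1.25 × 21.5² × 14.4 × 0.885 = 3680 N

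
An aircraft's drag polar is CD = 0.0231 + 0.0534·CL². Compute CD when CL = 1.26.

CD = 0.0231 + 0.0534 × 1.26² = 0.0231 + 0.08478 = 0.108

CD = 0.108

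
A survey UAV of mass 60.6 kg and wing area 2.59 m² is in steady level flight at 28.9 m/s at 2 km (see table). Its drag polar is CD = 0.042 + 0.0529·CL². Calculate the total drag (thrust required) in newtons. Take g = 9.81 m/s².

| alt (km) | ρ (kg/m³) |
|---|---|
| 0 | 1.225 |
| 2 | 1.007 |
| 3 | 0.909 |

At 2 km, from the table: ρ = 1.007 kg/m³.
Weight W = mg = 60.6 × 9.81 = 594.49 N; in level flight L = W.
q = ½ρv² = ½ × 1.007 × 28.9² = 420.5 Pa.
CL = 2W/(ρv²S) = 2×594.49/(1.007×28.9²×2.59) = 0.5458.
CD = 0.042 + 0.0529 × 0.5458² = 0.05776.
D = q·S·CD = 420.5 × 2.59 × 0.05776 = 62.91 N

D = 62.9 N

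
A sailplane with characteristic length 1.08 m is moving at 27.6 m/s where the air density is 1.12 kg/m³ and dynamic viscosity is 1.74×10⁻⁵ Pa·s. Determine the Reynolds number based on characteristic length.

Re = 1.92×10^6

Re = ρ·v·c/μ = 1.12 × 27.6 × 1.08 / (1.74×10⁻⁵) = 1.92×10^6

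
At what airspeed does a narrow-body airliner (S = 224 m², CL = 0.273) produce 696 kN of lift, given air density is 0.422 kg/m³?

v = 232 m/s

L = ½ρv²S·CL ⇒ v = √(2L/(ρ·S·CL))
v = √(2 × 6.96×10^5 / (0.422 × 224 × 0.273)) = √53940 = 232 m/s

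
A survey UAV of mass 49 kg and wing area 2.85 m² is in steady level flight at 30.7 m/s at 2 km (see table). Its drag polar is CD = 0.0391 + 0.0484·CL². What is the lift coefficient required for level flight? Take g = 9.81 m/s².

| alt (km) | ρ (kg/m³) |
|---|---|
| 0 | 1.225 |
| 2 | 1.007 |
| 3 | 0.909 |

CL = 0.355

At 2 km, from the table: ρ = 1.007 kg/m³.
Weight W = mg = 49 × 9.81 = 480.69 N; in level flight L = W.
Dynamic pressure q = 0.5 × 1.007 × 30.7² = 474.5 Pa.
CL = W/(q·S) = 480.69 / (474.5 × 2.85) = 0.3554.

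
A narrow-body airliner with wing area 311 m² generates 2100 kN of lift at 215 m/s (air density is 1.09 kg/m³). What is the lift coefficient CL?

From L = ½ρv²S·CL, rearranging gives CL = 2L/(ρv²S).
CL = 2 × 2.1×10^6 / (1.09 × 215² × 311) = 0.268

CL = 0.268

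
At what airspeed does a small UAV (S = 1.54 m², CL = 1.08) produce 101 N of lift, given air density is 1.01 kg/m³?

v = 11 m/s

L = ½ρv²S·CL ⇒ v = √(2L/(ρ·S·CL))
v = √(2 × 101 / (1.01 × 1.54 × 1.08)) = √120.3 = 11 m/s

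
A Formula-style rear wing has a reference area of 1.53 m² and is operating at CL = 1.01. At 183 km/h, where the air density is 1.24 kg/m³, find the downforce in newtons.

L = 2480 N

Convert speed: v = 183 km/h ÷ 3.6 = 50.83 m/s.
Dynamic pressure q = ½ρv² = ½ × 1.24 × 50.83² = 1602 Pa.
L = q·S·CL = 1602 × 1.53 × 1.01 = 2480 N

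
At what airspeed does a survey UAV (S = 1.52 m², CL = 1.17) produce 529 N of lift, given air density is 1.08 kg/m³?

L = ½ρv²S·CL ⇒ v = √(2L/(ρ·S·CL))
v = √(2 × 529 / (1.08 × 1.52 × 1.17)) = √550.8 = 23.5 m/s

v = 23.5 m/s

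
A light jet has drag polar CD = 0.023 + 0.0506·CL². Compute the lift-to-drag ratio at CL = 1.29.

L/D = 12

CD = 0.023 + 0.0506 × 1.29² = 0.1072
L/D = CL/CD = 1.29 / 0.1072 = 12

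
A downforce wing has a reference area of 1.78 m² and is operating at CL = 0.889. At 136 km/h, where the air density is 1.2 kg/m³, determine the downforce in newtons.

Convert speed: v = 136 km/h ÷ 3.6 = 37.78 m/s.
L = ½ρv²S·CL = ½ × 1.2 × 37.78² × 1.78 × 0.889 = 1360 N

L = 1360 N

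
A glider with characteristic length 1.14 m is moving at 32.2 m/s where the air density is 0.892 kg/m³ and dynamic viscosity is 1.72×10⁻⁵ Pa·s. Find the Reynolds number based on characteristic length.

Re = ρ·v·c/μ = 0.892 × 32.2 × 1.14 / (1.72×10⁻⁵) = 1.9×10^6

Re = 1.9×10^6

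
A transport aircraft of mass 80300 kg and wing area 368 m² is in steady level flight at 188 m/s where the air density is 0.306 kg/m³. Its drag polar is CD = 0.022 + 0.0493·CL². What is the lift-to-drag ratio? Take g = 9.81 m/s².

Weight W = mg = 80300 × 9.81 = 7.8774×10^5 N; in level flight L = W.
Dynamic pressure q = 0.5 × 0.306 × 188² = 5408 Pa.
CL = W/(q·S) = 7.8774×10^5 / (5408 × 368) = 0.3958.
CD = 0.022 + 0.0493 × 0.3958² = 0.02973.
L/D = CL/CD = 0.3958 / 0.02973 = 13.3

L/D = 13.3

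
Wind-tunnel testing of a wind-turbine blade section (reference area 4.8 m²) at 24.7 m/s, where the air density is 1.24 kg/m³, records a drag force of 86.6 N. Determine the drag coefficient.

From D = ½ρv²S·CD, rearranging gives CD = 2D/(ρv²S).
CD = 2 × 86.6 / (1.24 × 24.7² × 4.8) = 0.0477

CD = 0.0477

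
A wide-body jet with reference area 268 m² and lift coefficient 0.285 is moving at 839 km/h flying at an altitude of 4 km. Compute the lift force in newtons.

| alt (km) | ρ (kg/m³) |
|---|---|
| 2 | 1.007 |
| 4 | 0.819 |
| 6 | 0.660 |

At 4 km, from the table: ρ = 0.819 kg/m³.
Convert speed: v = 839 km/h ÷ 3.6 = 233.1 m/s.
L = ½ρv²S·CL = ½ × 0.819 × 233.1² × 268 × 0.285 = 1.7×10^6 N ≈ 1700 kN

L = 1.7×10^6 N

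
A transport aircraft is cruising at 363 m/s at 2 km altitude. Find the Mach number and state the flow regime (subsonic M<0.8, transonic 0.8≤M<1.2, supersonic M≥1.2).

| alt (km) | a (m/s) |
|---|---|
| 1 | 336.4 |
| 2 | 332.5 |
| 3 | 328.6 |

M = 1.09 (transonic)

At 2 km, from the table: a = 332.5 m/s.
M = v/a = 363 / 332.5 = 1.09
M = 1.09 → transonic.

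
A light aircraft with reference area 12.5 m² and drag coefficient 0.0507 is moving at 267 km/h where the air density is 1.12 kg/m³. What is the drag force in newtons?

Convert speed: v = 267 km/h ÷ 3.6 = 74.17 m/s.
D = ½ρv²S·CD = ½ × 1.12 × 74.17² × 12.5 × 0.0507 = 1950 N

D = 1950 N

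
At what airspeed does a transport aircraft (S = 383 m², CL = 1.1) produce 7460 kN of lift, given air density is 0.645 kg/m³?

v = 234 m/s

L = ½ρv²S·CL ⇒ v = √(2L/(ρ·S·CL))
v = √(2 × 7.46×10^6 / (0.645 × 383 × 1.1)) = √54910 = 234 m/s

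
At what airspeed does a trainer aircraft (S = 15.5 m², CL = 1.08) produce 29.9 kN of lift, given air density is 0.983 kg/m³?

v = 60.3 m/s

L = ½ρv²S·CL ⇒ v = √(2L/(ρ·S·CL))
v = √(2 × 29900 / (0.983 × 15.5 × 1.08)) = √3634 = 60.3 m/s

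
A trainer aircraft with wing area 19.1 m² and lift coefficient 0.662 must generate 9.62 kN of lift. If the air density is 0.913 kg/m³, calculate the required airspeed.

L = ½ρv²S·CL ⇒ v = √(2L/(ρ·S·CL))
v = √(2 × 9620 / (0.913 × 19.1 × 0.662)) = √1667 = 40.8 m/s

v = 40.8 m/s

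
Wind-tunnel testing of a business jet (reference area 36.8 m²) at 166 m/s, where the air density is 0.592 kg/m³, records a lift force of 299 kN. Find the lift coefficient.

CL = 0.996

From L = ½ρv²S·CL, rearranging gives CL = 2L/(ρv²S).
CL = 2 × 2.99×10^5 / (0.592 × 166² × 36.8) = 0.996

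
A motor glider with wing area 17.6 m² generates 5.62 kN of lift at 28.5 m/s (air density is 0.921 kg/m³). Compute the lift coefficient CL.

CL = 0.854

From L = ½ρv²S·CL, rearranging gives CL = 2L/(ρv²S).
CL = 2 × 5620 / (0.921 × 28.5² × 17.6) = 0.854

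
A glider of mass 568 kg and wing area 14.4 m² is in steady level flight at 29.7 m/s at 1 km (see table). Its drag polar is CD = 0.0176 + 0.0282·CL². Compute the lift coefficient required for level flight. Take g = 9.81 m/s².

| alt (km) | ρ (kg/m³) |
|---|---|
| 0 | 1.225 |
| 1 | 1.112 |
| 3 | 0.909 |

CL = 0.789

At 1 km, from the table: ρ = 1.112 kg/m³.
Level flight ⇒ L = W = m·g = 568 × 9.81 = 5572.1 N.
q = ½ρv² = ½ × 1.112 × 29.7² = 490.4 Pa.
Required CL = L/(qS) = 5572.1/(490.4·14.4) = 0.789.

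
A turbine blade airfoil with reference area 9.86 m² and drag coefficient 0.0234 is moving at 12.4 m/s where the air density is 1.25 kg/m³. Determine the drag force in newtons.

D = 22.2 N

D = ½ρv²S·CD = ½ × 1.25 × 12.4² × 9.86 × 0.0234 = 22.2 N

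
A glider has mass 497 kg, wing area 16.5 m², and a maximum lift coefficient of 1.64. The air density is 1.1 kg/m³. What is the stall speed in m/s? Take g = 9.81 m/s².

Weight W = mg = 497 × 9.81 = 4876 N.
V_stall = √(2W/(ρ·S·CL,max)) = √(2 × 4876 / (1.1 × 16.5 × 1.64))
V_stall = √327.6 = 18.1 m/s

V_stall = 18.1 m/s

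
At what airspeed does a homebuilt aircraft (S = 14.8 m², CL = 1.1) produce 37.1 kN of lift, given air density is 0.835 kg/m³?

v = 73.9 m/s

L = ½ρv²S·CL ⇒ v = √(2L/(ρ·S·CL))
v = √(2 × 37100 / (0.835 × 14.8 × 1.1)) = √5458 = 73.9 m/s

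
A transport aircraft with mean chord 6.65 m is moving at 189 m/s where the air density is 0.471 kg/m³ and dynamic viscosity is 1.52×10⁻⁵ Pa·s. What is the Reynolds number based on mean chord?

Re = 3.89×10^7

Re = ρ·v·c/μ = 0.471 × 189 × 6.65 / (1.52×10⁻⁵) = 3.89×10^7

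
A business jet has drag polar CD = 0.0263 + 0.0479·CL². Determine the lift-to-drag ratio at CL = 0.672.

L/D = 14

CD = 0.0263 + 0.0479 × 0.672² = 0.04793
L/D = CL/CD = 0.672 / 0.04793 = 14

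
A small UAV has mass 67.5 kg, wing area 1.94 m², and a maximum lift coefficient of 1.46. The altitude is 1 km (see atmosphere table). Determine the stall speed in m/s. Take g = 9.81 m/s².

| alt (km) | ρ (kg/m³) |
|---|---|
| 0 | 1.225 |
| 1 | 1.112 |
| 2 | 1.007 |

V_stall = 20.5 m/s

At 1 km, from the table: ρ = 1.112 kg/m³.
Stall occurs when L = W at CL,max. W = mg = 67.5 × 9.81 = 662.2 N.
From L = ½ρV²S·CL,max = W: V_stall = √(2W/(ρSCL,max)) = √(2·662.2/(1.112·1.94·1.46))
V_stall = √420.5 = 20.5 m/s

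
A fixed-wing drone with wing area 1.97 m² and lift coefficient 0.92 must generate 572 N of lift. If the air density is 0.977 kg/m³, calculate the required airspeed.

L = ½ρv²S·CL ⇒ v = √(2L/(ρ·S·CL))
v = √(2 × 572 / (0.977 × 1.97 × 0.92)) = √646.1 = 25.4 m/s

v = 25.4 m/s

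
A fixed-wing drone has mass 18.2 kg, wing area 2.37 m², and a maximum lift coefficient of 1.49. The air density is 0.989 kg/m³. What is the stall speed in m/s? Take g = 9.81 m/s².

At stall, lift equals weight: L = W = m·g = 18.2 × 9.81 = 178.5 N.
V_stall = √(2W/(ρ·S·CL,max)) = √(2 × 178.5 / (0.989 × 2.37 × 1.49))
V_stall = √102.2 = 10.1 m/s

V_stall = 10.1 m/s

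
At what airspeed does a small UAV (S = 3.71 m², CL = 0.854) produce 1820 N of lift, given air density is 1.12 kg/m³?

v = 32 m/s

L = ½ρv²S·CL ⇒ v = √(2L/(ρ·S·CL))
v = √(2 × 1820 / (1.12 × 3.71 × 0.854)) = √1026 = 32 m/s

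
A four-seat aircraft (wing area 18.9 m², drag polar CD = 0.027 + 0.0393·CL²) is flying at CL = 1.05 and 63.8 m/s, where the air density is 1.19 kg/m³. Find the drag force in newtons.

D = 3220 N

CD = 0.027 + 0.0393 × 1.05² = 0.07033
D = ½ρv²S·CD = ½ × 1.19 × 63.8² × 18.9 × 0.07033 = 3220 N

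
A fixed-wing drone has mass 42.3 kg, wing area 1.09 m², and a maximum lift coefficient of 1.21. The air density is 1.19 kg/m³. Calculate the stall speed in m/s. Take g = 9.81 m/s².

Weight W = mg = 42.3 × 9.81 = 415 N.
From L = ½ρV²S·CL,max = W: V_stall = √(2W/(ρSCL,max)) = √(2·415/(1.19·1.09·1.21))
V_stall = √528.8 = 23 m/s

V_stall = 23 m/s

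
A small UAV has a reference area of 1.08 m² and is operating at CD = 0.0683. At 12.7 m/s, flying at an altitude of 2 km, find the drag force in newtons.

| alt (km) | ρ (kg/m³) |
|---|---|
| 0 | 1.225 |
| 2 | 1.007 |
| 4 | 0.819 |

At 2 km, from the table: ρ = 1.007 kg/m³.
D = ½ρv²S·CD = ½ × 1.007 × 12.7² × 1.08 × 0.0683 = 5.99 N

D = 5.99 N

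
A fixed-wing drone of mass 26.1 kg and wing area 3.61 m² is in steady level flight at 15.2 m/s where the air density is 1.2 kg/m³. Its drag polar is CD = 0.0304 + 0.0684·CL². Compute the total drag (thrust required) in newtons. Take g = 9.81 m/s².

D = 24.2 N

In steady level flight, lift balances weight: W = mg = 26.1 × 9.81 = 256.04 N.
q = ½ρv² = ½ × 1.2 × 15.2² = 138.6 Pa.
CL = W/(q·S) = 256.04 / (138.6 × 3.61) = 0.5116.
CD = 0.0304 + 0.0684 × 0.5116² = 0.04831.
D = q·S·CD = 138.6 × 3.61 × 0.04831 = 24.17 N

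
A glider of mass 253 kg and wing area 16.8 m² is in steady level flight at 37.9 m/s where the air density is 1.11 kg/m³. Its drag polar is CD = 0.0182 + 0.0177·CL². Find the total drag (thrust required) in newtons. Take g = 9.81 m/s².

D = 252 N

Weight W = mg = 253 × 9.81 = 2481.9 N; in level flight L = W.
Dynamic pressure q = 0.5 × 1.11 × 37.9² = 797.2 Pa.
CL = 2W/(ρv²S) = 2×2481.9/(1.11×37.9²×16.8) = 0.1853.
CD = 0.0182 + 0.0177 × 0.1853² = 0.01881.
D = q·S·CD = 797.2 × 16.8 × 0.01881 = 251.9 N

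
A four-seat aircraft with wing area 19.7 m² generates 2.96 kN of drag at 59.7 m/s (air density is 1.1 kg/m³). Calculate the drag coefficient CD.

CD = 0.0767

From D = ½ρv²S·CD, rearranging gives CD = 2D/(ρv²S).
CD = 2 × 2960 / (1.1 × 59.7² × 19.7) = 0.0767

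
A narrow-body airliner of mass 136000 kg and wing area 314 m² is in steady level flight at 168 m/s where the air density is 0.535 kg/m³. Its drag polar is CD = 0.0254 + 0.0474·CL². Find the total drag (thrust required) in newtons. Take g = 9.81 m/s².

Level flight ⇒ L = W = m·g = 136000 × 9.81 = 1.3342×10^6 N.
q = ½ρv² = ½ × 0.535 × 168² = 7550 Pa.
Required CL = L/(qS) = 1.3342×10^6/(7550·314) = 0.5628.
CD = 0.0254 + 0.0474 × 0.5628² = 0.04041.
D = q·S·CD = 7550 × 314 × 0.04041 = 95800 N

D = 95800 N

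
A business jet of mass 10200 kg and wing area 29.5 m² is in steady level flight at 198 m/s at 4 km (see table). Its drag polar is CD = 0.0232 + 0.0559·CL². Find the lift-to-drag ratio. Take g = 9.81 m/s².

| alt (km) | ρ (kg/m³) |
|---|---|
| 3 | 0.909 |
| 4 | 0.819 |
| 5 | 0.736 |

At 4 km, from the table: ρ = 0.819 kg/m³.
In steady level flight, lift balances weight: W = mg = 10200 × 9.81 = 1.0006×10^5 N.
Dynamic pressure q = 0.5 × 0.819 × 198² = 16050 Pa.
Required CL = L/(qS) = 1.0006×10^5/(16050·29.5) = 0.2113.
CD = 0.0232 + 0.0559 × 0.2113² = 0.0257.
L/D = CL/CD = 0.2113 / 0.0257 = 8.22

L/D = 8.22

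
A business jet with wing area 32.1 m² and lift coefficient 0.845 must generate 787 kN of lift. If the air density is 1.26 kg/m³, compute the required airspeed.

v = 215 m/s

L = ½ρv²S·CL ⇒ v = √(2L/(ρ·S·CL))
v = √(2 × 7.87×10^5 / (1.26 × 32.1 × 0.845)) = √46050 = 215 m/s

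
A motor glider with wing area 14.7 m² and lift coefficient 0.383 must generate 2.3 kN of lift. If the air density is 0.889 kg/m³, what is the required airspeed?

L = ½ρv²S·CL ⇒ v = √(2L/(ρ·S·CL))
v = √(2 × 2300 / (0.889 × 14.7 × 0.383)) = √919.1 = 30.3 m/s

v = 30.3 m/s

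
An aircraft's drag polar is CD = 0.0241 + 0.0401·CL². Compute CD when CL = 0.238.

CD = 0.0264

CD = 0.0241 + 0.0401 × 0.238² = 0.0241 + 0.002271 = 0.0264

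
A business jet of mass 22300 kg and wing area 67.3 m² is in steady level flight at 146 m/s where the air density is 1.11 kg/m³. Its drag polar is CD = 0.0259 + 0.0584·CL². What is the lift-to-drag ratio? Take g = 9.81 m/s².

Weight W = mg = 22300 × 9.81 = 2.1876×10^5 N; in level flight L = W.
Dynamic pressure q = 0.5 × 1.11 × 146² = 11830 Pa.
CL = W/(q·S) = 2.1876×10^5 / (11830 × 67.3) = 0.2748.
CD = 0.0259 + 0.0584 × 0.2748² = 0.03031.
L/D = CL/CD = 0.2748 / 0.03031 = 9.07

L/D = 9.07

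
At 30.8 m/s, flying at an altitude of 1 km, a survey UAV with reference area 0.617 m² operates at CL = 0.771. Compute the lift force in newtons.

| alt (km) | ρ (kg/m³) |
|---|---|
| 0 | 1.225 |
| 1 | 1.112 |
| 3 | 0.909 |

At 1 km, from the table: ρ = 1.112 kg/m³.
Dynamic pressure q = ½ρv² = ½ × 1.112 × 30.8² = 527.4 Pa.
L = q·S·CL = 527.4 × 0.617 × 0.771 = 251 N

L = 251 N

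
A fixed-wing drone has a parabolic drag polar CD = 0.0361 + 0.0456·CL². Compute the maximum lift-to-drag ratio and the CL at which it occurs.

(L/D)max = 12.3, at CL = 0.89

For CD = CD0 + K·CL², (L/D)max occurs at CL* = √(CD0/K) and equals 1/(2√(K·CD0)).
(L/D)max = 1/(2√(0.0456 × 0.0361)) = 1/(2 × 0.04057) = 12.3
CL* = √(0.0361/0.0456) = 0.89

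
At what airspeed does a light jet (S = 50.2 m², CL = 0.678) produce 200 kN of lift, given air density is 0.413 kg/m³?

L = ½ρv²S·CL ⇒ v = √(2L/(ρ·S·CL))
v = √(2 × 2×10^5 / (0.413 × 50.2 × 0.678)) = √28460 = 169 m/s

v = 169 m/s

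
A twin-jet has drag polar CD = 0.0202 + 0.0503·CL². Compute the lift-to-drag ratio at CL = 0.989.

CD = 0.0202 + 0.0503 × 0.989² = 0.0694
L/D = CL/CD = 0.989 / 0.0694 = 14.3

L/D = 14.3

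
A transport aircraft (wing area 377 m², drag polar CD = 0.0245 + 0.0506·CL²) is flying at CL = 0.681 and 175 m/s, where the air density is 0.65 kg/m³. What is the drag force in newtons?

CD = 0.0245 + 0.0506 × 0.681² = 0.04797
D = ½ρv²S·CD = ½ × 0.65 × 175² × 377 × 0.04797 = 1.8×10^5 N

D = 1.8×10^5 N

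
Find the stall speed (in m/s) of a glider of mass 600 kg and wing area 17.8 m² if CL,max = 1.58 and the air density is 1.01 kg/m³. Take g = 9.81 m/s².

At stall, lift equals weight: L = W = m·g = 600 × 9.81 = 5886 N.
V_stall = √(2W/(ρ·S·CL,max)) = √(2 × 5886 / (1.01 × 17.8 × 1.58))
V_stall = √414.4 = 20.4 m/s

V_stall = 20.4 m/s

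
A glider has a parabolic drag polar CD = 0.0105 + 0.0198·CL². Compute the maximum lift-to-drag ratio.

For CD = CD0 + K·CL², (L/D)max occurs at CL* = √(CD0/K) and equals 1/(2√(K·CD0)).
(L/D)max = 1/(2√(0.0198 × 0.0105)) = 1/(2 × 0.01442) = 34.7

(L/D)max = 34.7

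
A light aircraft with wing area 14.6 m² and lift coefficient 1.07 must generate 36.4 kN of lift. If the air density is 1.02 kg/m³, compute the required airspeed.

L = ½ρv²S·CL ⇒ v = √(2L/(ρ·S·CL))
v = √(2 × 36400 / (1.02 × 14.6 × 1.07)) = √4569 = 67.6 m/s

v = 67.6 m/s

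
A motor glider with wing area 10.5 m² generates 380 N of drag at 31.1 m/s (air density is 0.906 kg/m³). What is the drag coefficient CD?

CD = 0.0826

From D = ½ρv²S·CD, rearranging gives CD = 2D/(ρv²S).
CD = 2 × 380 / (0.906 × 31.1² × 10.5) = 0.0826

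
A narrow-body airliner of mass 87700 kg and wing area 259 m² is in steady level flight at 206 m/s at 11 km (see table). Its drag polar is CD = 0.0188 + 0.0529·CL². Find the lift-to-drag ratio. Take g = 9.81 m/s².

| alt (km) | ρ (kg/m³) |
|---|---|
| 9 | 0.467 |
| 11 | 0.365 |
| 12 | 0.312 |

L/D = 15

At 11 km, from the table: ρ = 0.365 kg/m³.
Level flight ⇒ L = W = m·g = 87700 × 9.81 = 8.6034×10^5 N.
q = ½ρv² = ½ × 0.365 × 206² = 7745 Pa.
CL = 2W/(ρv²S) = 2×8.6034×10^5/(0.365×206²×259) = 0.4289.
CD = 0.0188 + 0.0529 × 0.4289² = 0.02853.
L/D = CL/CD = 0.4289 / 0.02853 = 15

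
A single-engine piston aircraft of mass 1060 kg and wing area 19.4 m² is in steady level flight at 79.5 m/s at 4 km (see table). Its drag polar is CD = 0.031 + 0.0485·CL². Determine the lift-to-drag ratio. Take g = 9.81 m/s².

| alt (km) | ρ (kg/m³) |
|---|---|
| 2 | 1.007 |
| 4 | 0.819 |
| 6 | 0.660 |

L/D = 6.26

At 4 km, from the table: ρ = 0.819 kg/m³.
Level flight ⇒ L = W = m·g = 1060 × 9.81 = 10399 N.
Dynamic pressure q = 0.5 × 0.819 × 79.5² = 2588 Pa.
Required CL = L/(qS) = 10399/(2588·19.4) = 0.2071.
CD = 0.031 + 0.0485 × 0.2071² = 0.03308.
L/D = CL/CD = 0.2071 / 0.03308 = 6.26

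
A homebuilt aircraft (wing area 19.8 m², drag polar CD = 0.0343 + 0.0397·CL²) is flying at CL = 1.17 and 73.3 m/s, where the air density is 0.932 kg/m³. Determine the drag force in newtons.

CD = 0.0343 + 0.0397 × 1.17² = 0.08865
D = ½ρv²S·CD = ½ × 0.932 × 73.3² × 19.8 × 0.08865 = 4390 N

D = 4390 N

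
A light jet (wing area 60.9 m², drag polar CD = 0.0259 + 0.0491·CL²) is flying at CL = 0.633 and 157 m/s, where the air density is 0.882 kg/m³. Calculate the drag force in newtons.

CD = 0.0259 + 0.0491 × 0.633² = 0.04557
D = ½ρv²S·CD = ½ × 0.882 × 157² × 60.9 × 0.04557 = 30200 N

D = 30200 N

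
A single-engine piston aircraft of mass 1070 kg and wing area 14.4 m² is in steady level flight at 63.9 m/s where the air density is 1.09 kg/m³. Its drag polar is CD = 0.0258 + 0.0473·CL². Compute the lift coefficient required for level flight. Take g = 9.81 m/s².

CL = 0.328

Weight W = mg = 1070 × 9.81 = 10497 N; in level flight L = W.
q = ½ρv² = ½ × 1.09 × 63.9² = 2225 Pa.
CL = W/(q·S) = 10497 / (2225 × 14.4) = 0.3276.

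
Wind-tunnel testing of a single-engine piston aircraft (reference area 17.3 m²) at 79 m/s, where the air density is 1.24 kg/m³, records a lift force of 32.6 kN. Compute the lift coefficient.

From L = ½ρv²S·CL, rearranging gives CL = 2L/(ρv²S).
CL = 2 × 32600 / (1.24 × 79² × 17.3) = 0.487

CL = 0.487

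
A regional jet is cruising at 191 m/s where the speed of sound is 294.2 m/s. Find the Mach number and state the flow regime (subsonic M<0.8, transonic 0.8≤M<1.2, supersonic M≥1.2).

M = 0.649 (subsonic)

M = v/a = 191 / 294.2 = 0.649
M = 0.649 → subsonic.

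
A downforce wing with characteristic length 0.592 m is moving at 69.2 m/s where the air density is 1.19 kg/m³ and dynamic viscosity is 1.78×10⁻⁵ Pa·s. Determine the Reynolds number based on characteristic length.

Re = ρ·v·c/μ = 1.19 × 69.2 × 0.592 / (1.78×10⁻⁵) = 2.74×10^6

Re = 2.74×10^6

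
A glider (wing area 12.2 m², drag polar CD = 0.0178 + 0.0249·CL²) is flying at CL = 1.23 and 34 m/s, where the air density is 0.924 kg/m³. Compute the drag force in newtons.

CD = 0.0178 + 0.0249 × 1.23² = 0.05547
D = ½ρv²S·CD = ½ × 0.924 × 34² × 12.2 × 0.05547 = 361 N

D = 361 N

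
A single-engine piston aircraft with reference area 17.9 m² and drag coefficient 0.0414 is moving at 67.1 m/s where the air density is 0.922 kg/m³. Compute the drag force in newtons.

D = 1540 N

Dynamic pressure q = ½ρv² = ½ × 0.922 × 67.1² = 2076 Pa.
D = q·S·CD = 2076 × 17.9 × 0.0414 = 1540 N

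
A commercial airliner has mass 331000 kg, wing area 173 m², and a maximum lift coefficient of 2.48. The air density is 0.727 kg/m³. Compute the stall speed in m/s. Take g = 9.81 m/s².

At stall, lift equals weight: L = W = m·g = 331000 × 9.81 = 3.247×10^6 N.
From L = ½ρV²S·CL,max = W: V_stall = √(2W/(ρSCL,max)) = √(2·3.247×10^6/(0.727·173·2.48))
V_stall = √20820 = 144 m/s

V_stall = 144 m/s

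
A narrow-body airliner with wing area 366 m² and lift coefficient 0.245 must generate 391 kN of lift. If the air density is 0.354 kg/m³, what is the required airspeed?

v = 157 m/s

L = ½ρv²S·CL ⇒ v = √(2L/(ρ·S·CL))
v = √(2 × 3.91×10^5 / (0.354 × 366 × 0.245)) = √24640 = 157 m/s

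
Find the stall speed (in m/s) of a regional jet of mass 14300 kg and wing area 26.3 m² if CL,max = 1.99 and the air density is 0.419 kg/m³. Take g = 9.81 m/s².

Weight W = mg = 14300 × 9.81 = 1.403×10^5 N.
V_stall = √(2W/(ρ·S·CL,max)) = √(2 × 1.403×10^5 / (0.419 × 26.3 × 1.99))
V_stall = √12790 = 113 m/s

V_stall = 113 m/s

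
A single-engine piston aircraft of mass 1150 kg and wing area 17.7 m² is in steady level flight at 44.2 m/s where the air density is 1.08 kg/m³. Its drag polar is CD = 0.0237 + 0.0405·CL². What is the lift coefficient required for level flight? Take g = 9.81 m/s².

CL = 0.604

Weight W = mg = 1150 × 9.81 = 11282 N; in level flight L = W.
q = ½ρv² = ½ × 1.08 × 44.2² = 1055 Pa.
CL = W/(q·S) = 11282 / (1055 × 17.7) = 0.6042.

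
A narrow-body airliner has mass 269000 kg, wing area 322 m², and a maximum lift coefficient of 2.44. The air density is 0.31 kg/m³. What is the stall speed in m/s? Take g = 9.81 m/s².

Weight W = mg = 269000 × 9.81 = 2.639×10^6 N.
From L = ½ρV²S·CL,max = W: V_stall = √(2W/(ρSCL,max)) = √(2·2.639×10^6/(0.31·322·2.44))
V_stall = √21670 = 147 m/s

V_stall = 147 m/s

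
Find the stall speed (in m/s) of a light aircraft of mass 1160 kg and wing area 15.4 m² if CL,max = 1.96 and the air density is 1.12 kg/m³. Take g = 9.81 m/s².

Weight W = mg = 1160 × 9.81 = 11380 N.
From L = ½ρV²S·CL,max = W: V_stall = √(2W/(ρSCL,max)) = √(2·11380/(1.12·15.4·1.96))
V_stall = √673.2 = 25.9 m/s

V_stall = 25.9 m/s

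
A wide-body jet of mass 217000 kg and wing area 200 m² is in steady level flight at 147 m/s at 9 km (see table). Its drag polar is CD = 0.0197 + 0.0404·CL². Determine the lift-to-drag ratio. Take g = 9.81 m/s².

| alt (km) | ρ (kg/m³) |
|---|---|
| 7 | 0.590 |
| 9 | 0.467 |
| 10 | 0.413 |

L/D = 10.6

At 9 km, from the table: ρ = 0.467 kg/m³.
Level flight ⇒ L = W = m·g = 217000 × 9.81 = 2.1288×10^6 N.
q = ½ρv² = ½ × 0.467 × 147² = 5046 Pa.
CL = 2W/(ρv²S) = 2×2.1288×10^6/(0.467×147²×200) = 2.109.
CD = 0.0197 + 0.0404 × 2.109² = 0.1995.
L/D = CL/CD = 2.109 / 0.1995 = 10.6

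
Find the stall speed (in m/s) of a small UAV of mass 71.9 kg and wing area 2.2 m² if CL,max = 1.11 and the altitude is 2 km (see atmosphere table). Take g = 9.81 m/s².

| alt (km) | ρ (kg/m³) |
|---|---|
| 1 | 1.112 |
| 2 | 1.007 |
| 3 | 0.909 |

At 2 km, from the table: ρ = 1.007 kg/m³.
Stall occurs when L = W at CL,max. W = mg = 71.9 × 9.81 = 705.3 N.
V_stall = √(2W/(ρ·S·CL,max)) = √(2 × 705.3 / (1.007 × 2.2 × 1.11))
V_stall = √573.7 = 24 m/s

V_stall = 24 m/s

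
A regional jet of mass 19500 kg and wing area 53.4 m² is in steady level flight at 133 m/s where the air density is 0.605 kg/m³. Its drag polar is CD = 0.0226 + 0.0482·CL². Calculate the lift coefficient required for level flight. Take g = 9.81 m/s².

CL = 0.669

In steady level flight, lift balances weight: W = mg = 19500 × 9.81 = 1.913×10^5 N.
Dynamic pressure q = 0.5 × 0.605 × 133² = 5351 Pa.
CL = W/(q·S) = 1.913×10^5 / (5351 × 53.4) = 0.6695.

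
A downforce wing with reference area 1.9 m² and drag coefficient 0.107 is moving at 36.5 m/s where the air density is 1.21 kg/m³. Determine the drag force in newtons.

D = 164 N

Dynamic pressure q = ½ρv² = ½ × 1.21 × 36.5² = 806 Pa.
D = q·S·CD = 806 × 1.9 × 0.107 = 164 N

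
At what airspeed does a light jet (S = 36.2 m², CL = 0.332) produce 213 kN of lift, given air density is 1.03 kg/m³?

L = ½ρv²S·CL ⇒ v = √(2L/(ρ·S·CL))
v = √(2 × 2.13×10^5 / (1.03 × 36.2 × 0.332)) = √34410 = 186 m/s

v = 186 m/s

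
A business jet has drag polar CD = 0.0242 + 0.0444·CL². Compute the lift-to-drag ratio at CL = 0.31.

CD = 0.0242 + 0.0444 × 0.31² = 0.02847
L/D = CL/CD = 0.31 / 0.02847 = 10.9

L/D = 10.9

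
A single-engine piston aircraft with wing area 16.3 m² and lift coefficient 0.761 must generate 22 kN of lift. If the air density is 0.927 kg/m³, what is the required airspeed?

v = 61.9 m/s

L = ½ρv²S·CL ⇒ v = √(2L/(ρ·S·CL))
v = √(2 × 22000 / (0.927 × 16.3 × 0.761)) = √3826 = 61.9 m/s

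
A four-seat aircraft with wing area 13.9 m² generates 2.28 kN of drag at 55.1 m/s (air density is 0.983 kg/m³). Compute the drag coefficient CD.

CD = 0.11

From D = ½ρv²S·CD, rearranging gives CD = 2D/(ρv²S).
CD = 2 × 2280 / (0.983 × 55.1² × 13.9) = 0.11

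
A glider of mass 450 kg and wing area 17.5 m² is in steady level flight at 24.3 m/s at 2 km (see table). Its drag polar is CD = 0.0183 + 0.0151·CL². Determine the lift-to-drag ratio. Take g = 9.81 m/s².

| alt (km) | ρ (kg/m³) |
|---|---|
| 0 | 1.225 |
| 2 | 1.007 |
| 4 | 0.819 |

At 2 km, from the table: ρ = 1.007 kg/m³.
Weight W = mg = 450 × 9.81 = 4414.5 N; in level flight L = W.
q = ½ρv² = ½ × 1.007 × 24.3² = 297.3 Pa.
Required CL = L/(qS) = 4414.5/(297.3·17.5) = 0.8485.
CD = 0.0183 + 0.0151 × 0.8485² = 0.02917.
L/D = CL/CD = 0.8485 / 0.02917 = 29.1

L/D = 29.1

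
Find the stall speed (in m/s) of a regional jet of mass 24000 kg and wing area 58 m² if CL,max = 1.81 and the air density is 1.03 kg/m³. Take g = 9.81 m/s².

Weight W = mg = 24000 × 9.81 = 2.354×10^5 N.
V_stall = √(2W/(ρ·S·CL,max)) = √(2 × 2.354×10^5 / (1.03 × 58 × 1.81))
V_stall = √4355 = 66 m/s

V_stall = 66 m/s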